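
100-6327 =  - 6227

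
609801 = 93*6557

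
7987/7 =1141= 1141.00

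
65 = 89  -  24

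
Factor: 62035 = 5^1*19^1*653^1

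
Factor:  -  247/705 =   -  3^(-1) * 5^( - 1)*13^1*19^1*47^( - 1 )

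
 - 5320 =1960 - 7280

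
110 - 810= - 700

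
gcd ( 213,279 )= 3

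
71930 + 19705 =91635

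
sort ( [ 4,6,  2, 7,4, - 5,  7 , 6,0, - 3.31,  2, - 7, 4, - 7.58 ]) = [  -  7.58, - 7,-5,  -  3.31, 0 , 2, 2, 4,  4, 4, 6, 6,7, 7 ]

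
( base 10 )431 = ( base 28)fb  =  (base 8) 657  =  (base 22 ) JD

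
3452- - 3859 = 7311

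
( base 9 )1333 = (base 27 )1A3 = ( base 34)tg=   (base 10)1002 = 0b1111101010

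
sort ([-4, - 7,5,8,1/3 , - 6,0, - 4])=[ - 7, - 6, - 4, - 4, 0,1/3, 5,8 ] 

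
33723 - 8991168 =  - 8957445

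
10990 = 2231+8759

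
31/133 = 31/133=   0.23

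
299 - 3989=  -  3690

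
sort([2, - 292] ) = [-292,2] 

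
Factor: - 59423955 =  - 3^1*5^1*3961597^1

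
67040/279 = 67040/279=240.29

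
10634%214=148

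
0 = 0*5163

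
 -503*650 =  - 326950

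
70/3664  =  35/1832 = 0.02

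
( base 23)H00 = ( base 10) 8993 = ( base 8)21441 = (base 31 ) 9B3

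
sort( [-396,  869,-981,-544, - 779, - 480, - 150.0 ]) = [ - 981, - 779, - 544,-480, - 396, - 150.0, 869 ]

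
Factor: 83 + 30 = 113^1 = 113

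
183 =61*3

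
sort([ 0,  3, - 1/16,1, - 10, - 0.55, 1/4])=[-10,-0.55, - 1/16,0,1/4, 1, 3] 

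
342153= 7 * 48879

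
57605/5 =11521 =11521.00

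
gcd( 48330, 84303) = 9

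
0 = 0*57980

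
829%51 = 13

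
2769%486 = 339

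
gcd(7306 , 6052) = 2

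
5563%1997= 1569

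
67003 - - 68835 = 135838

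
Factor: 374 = 2^1 *11^1*17^1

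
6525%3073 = 379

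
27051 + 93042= 120093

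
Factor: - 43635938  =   - 2^1*21817969^1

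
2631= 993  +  1638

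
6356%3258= 3098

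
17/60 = 17/60 = 0.28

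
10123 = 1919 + 8204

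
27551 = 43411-15860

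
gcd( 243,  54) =27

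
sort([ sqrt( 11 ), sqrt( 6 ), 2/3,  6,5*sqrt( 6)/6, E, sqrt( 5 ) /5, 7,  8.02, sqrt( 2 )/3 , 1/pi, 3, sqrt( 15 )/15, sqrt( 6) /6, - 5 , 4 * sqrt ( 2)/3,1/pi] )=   [ - 5,  sqrt( 15 ) /15,1/pi, 1/pi,sqrt( 6)/6, sqrt( 5 ) /5,sqrt( 2)/3, 2/3, 4 * sqrt(2)/3, 5*sqrt( 6 )/6, sqrt( 6 ), E, 3,sqrt( 11),6, 7, 8.02 ]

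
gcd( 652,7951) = 1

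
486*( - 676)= - 328536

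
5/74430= 1/14886 = 0.00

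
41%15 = 11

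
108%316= 108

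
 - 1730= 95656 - 97386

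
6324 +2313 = 8637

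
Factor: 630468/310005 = 844/415=2^2*5^( - 1 )*83^ (  -  1)*211^1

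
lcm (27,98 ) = 2646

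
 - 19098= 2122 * ( - 9)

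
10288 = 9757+531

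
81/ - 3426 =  - 1+1115/1142   =  - 0.02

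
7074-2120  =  4954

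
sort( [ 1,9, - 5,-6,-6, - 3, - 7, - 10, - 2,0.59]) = [ - 10, - 7, - 6, - 6 , - 5,-3, - 2,0.59,1,9 ] 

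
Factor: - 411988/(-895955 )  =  2^2*5^(  -  1 )*29^( - 1 )*37^ ( - 1) *127^1*167^( - 1)*811^1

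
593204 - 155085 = 438119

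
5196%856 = 60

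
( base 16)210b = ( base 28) am3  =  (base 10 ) 8459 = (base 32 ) 88B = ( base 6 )103055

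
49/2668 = 49/2668= 0.02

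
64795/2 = 32397 + 1/2 = 32397.50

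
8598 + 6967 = 15565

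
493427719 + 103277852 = 596705571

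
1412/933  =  1412/933=1.51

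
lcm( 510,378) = 32130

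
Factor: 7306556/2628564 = 1826639/657141  =  3^(-1)* 317^ ( - 1) * 691^( - 1)*1826639^1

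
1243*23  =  28589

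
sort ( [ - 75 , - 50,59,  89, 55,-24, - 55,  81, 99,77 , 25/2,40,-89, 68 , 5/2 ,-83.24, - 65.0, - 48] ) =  [ - 89,-83.24, - 75, - 65.0 , - 55, - 50, - 48, - 24,5/2, 25/2, 40 , 55 , 59,68,77,81,89, 99 ] 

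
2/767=2/767=0.00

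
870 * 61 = 53070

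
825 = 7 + 818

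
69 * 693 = 47817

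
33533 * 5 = 167665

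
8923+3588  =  12511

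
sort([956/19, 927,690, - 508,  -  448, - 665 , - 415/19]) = [ - 665, - 508,- 448, -415/19, 956/19, 690, 927 ]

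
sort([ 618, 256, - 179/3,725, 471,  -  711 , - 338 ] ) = [ - 711, - 338, - 179/3, 256, 471, 618, 725 ]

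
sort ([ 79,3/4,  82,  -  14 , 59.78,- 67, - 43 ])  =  [ - 67,  -  43,-14,3/4,59.78 , 79,  82]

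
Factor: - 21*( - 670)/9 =2^1*3^( - 1)*5^1 * 7^1 * 67^1 = 4690/3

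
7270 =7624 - 354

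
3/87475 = 3/87475 = 0.00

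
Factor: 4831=4831^1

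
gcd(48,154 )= 2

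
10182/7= 10182/7 = 1454.57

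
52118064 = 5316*9804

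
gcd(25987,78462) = 1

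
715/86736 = 55/6672 =0.01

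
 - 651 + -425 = -1076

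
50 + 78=128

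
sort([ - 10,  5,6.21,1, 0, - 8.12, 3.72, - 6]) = [-10, - 8.12,-6,0,  1,  3.72, 5,6.21]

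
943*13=12259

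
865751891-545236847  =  320515044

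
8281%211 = 52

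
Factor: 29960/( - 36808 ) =-5^1*7^1*43^(-1) = - 35/43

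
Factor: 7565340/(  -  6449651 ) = -2^2*3^1*5^1*13^(  -  1 )*17^1 * 7417^1*496127^(-1 )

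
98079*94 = 9219426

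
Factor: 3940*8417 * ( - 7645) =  - 2^2*5^2 * 11^1*19^1*139^1  *  197^1*443^1 = -253530982100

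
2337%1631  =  706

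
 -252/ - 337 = 252/337   =  0.75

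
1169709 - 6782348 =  - 5612639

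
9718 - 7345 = 2373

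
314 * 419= 131566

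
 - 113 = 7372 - 7485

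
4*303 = 1212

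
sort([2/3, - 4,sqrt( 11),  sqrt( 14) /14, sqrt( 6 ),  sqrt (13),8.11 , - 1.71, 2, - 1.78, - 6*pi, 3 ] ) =[ - 6*pi, - 4, - 1.78, - 1.71,  sqrt(14) /14,2/3,2,sqrt(6)  ,  3,sqrt ( 11),sqrt( 13 ),  8.11]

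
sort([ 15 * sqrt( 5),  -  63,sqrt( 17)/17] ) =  [ - 63,  sqrt( 17)/17,15*sqrt( 5)]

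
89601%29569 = 894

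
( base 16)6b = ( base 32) 3B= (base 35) 32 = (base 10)107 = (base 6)255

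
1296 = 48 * 27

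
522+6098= 6620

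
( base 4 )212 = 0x26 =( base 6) 102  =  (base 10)38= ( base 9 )42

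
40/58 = 20/29 = 0.69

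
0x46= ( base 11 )64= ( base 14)50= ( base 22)34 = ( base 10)70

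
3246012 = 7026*462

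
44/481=44/481 = 0.09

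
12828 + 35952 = 48780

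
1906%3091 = 1906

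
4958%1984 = 990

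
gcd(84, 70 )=14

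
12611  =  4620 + 7991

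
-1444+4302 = 2858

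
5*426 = 2130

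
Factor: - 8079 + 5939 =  - 2^2*5^1*107^1 = - 2140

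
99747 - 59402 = 40345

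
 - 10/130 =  - 1+ 12/13 = - 0.08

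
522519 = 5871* 89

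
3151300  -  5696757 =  - 2545457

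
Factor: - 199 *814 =-161986 = - 2^1*11^1 * 37^1*199^1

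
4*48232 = 192928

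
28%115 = 28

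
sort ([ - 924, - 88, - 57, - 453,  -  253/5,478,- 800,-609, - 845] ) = [  -  924, - 845, - 800,  -  609, - 453, - 88, - 57, - 253/5, 478 ]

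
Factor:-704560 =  - 2^4*5^1 * 8807^1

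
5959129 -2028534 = 3930595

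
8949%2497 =1458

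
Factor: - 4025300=- 2^2*5^2 * 40253^1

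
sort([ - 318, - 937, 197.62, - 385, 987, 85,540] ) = [ - 937,-385, - 318, 85, 197.62, 540 , 987]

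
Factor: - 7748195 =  -5^1*7^1 * 13^1*17029^1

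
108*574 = 61992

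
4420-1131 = 3289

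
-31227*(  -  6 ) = 187362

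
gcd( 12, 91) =1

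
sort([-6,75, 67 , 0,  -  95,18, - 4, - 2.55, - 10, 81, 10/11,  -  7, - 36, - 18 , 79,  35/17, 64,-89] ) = [ - 95, - 89 , -36 ,  -  18 , - 10, - 7, - 6, - 4, - 2.55, 0,10/11  ,  35/17, 18,64, 67 , 75,79, 81]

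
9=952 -943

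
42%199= 42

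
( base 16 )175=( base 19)10c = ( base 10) 373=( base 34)ax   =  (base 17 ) 14g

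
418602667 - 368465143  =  50137524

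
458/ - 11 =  - 42 + 4/11 = -  41.64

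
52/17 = 3  +  1/17 = 3.06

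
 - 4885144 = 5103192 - 9988336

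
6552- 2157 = 4395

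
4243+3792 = 8035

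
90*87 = 7830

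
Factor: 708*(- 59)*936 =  - 2^5*3^3*13^1 * 59^2 = - 39098592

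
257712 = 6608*39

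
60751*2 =121502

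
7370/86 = 85 + 30/43 = 85.70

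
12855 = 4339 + 8516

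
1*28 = 28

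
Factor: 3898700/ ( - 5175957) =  - 2^2*3^ (-1)*5^2 * 13^1*241^( -1 ) *2999^1*7159^( - 1)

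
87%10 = 7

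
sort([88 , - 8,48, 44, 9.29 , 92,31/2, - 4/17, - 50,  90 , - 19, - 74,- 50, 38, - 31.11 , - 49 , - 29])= [ - 74, - 50, - 50, - 49, - 31.11, - 29, - 19,  -  8, - 4/17, 9.29, 31/2, 38, 44 , 48, 88, 90,92]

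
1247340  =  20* 62367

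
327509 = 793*413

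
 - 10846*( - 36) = 390456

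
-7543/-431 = 7543/431 = 17.50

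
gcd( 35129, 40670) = 1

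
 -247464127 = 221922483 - 469386610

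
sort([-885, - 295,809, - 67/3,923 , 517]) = [ - 885,- 295, - 67/3 , 517,809,923 ]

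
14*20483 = 286762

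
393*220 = 86460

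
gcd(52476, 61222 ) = 8746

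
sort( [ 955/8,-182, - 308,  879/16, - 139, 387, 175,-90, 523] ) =[-308,-182,  -  139, - 90,879/16 , 955/8 , 175, 387,523]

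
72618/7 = 10374 =10374.00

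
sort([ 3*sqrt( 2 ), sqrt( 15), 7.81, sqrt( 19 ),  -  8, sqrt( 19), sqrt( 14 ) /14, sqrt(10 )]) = [- 8 , sqrt(14 ) /14,sqrt(10), sqrt( 15),3 * sqrt( 2), sqrt( 19 ),sqrt( 19), 7.81]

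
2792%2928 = 2792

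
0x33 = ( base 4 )303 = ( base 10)51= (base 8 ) 63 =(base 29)1M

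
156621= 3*52207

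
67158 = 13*5166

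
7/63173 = 7/63173 = 0.00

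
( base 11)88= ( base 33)2U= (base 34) 2s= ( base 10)96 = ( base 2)1100000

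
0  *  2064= 0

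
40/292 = 10/73=0.14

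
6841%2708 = 1425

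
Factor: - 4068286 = -2^1*23^1 *59^1*1499^1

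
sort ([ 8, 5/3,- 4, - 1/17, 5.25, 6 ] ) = [  -  4, - 1/17, 5/3 , 5.25,6,  8]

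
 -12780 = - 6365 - 6415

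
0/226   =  0  =  0.00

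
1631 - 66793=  - 65162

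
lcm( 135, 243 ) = 1215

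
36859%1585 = 404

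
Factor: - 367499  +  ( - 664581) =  - 2^4*5^1*7^1*19^1*97^1 = - 1032080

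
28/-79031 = -1 + 79003/79031 = -  0.00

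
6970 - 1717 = 5253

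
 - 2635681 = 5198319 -7834000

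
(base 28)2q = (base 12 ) 6A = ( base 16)52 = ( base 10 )82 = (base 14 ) 5c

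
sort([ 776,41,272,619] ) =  [41, 272,619,  776 ]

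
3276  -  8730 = -5454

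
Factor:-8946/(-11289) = 2^1 * 3^1*7^1*53^ ( - 1)= 42/53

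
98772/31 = 3186 + 6/31 = 3186.19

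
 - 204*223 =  - 45492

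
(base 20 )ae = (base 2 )11010110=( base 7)424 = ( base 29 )7b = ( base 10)214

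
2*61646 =123292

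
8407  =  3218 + 5189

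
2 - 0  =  2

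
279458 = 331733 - 52275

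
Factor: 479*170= 2^1*5^1*17^1*479^1=81430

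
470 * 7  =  3290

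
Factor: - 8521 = - 8521^1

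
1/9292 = 1/9292 = 0.00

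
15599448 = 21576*723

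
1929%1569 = 360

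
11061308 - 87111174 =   -  76049866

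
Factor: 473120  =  2^5*5^1 *2957^1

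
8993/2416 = 8993/2416 = 3.72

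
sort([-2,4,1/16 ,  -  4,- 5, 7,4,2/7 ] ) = [ - 5, - 4 , - 2, 1/16 , 2/7, 4,4,7]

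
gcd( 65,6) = 1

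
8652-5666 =2986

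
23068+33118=56186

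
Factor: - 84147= -3^1*7^1*4007^1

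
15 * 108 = 1620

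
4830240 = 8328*580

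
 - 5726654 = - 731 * 7834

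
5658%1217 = 790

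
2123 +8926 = 11049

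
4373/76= 4373/76 =57.54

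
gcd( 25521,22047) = 3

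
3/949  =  3/949 = 0.00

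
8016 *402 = 3222432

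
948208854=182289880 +765918974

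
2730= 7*390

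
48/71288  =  6/8911 = 0.00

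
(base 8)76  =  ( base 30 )22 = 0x3e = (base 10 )62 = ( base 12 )52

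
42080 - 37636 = 4444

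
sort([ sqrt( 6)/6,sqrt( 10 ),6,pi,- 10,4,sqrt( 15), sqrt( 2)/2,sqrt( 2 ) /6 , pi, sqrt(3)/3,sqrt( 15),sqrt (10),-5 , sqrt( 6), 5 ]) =[-10, -5,sqrt( 2 )/6 , sqrt( 6) /6,sqrt( 3)/3,  sqrt( 2)/2,sqrt( 6),pi,pi, sqrt ( 10 ), sqrt(10), sqrt( 15 ),sqrt( 15), 4,5, 6 ] 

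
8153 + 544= 8697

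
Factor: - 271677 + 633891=2^1*3^2*20123^1= 362214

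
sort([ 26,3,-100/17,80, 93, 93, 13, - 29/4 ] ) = [-29/4 , - 100/17,3, 13,26,80,93,93]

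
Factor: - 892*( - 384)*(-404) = -138381312 = - 2^11*3^1*101^1 *223^1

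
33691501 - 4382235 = 29309266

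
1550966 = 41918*37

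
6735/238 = 28  +  71/238 = 28.30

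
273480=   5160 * 53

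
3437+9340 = 12777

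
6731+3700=10431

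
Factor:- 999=  -  3^3*37^1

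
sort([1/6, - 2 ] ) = [-2, 1/6]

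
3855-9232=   -5377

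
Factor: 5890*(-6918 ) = - 40747020 = - 2^2*3^1 * 5^1 * 19^1*31^1*1153^1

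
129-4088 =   -  3959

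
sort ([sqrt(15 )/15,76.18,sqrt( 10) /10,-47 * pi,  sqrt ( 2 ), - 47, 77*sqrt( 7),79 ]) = [ - 47*pi, - 47,sqrt( 15) /15,sqrt( 10 )/10, sqrt(2 ), 76.18,79, 77*sqrt( 7)]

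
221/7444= 221/7444 = 0.03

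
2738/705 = 3 + 623/705  =  3.88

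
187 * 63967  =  11961829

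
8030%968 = 286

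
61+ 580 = 641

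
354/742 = 177/371 = 0.48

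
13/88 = 13/88 = 0.15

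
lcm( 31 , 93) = 93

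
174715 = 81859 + 92856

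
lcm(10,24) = 120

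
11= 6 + 5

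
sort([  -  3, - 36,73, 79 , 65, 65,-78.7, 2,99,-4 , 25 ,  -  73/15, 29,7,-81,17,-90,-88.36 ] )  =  [ - 90 , - 88.36,-81, -78.7,-36, - 73/15,-4,-3, 2,7,17, 25,  29, 65, 65, 73,79,99]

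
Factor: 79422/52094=3^1*31^1 * 61^( - 1) = 93/61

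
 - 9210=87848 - 97058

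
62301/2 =31150 + 1/2 = 31150.50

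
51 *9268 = 472668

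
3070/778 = 3 + 368/389 = 3.95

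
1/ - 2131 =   -  1 + 2130/2131 = -0.00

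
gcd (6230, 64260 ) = 70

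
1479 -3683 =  - 2204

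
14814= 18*823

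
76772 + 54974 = 131746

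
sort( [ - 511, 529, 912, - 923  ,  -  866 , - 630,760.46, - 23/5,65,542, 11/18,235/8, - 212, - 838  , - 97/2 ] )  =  [ - 923,- 866 , - 838, - 630, - 511, - 212, - 97/2, - 23/5, 11/18, 235/8, 65,529, 542,  760.46, 912 ]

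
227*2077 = 471479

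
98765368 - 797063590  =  -698298222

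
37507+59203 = 96710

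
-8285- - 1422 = -6863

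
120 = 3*40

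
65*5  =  325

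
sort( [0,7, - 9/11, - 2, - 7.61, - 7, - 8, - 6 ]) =[-8, - 7.61 , -7,-6, - 2, - 9/11, 0,7 ]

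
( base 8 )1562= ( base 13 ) 52B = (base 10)882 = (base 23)1f8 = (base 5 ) 12012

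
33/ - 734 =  - 33/734 = - 0.04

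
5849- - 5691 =11540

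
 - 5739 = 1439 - 7178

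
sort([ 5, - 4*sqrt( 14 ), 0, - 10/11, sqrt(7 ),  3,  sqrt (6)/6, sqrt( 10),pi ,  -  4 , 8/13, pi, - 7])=[  -  4*sqrt( 14 ), - 7, - 4,  -  10/11, 0,sqrt( 6 ) /6 , 8/13,  sqrt( 7),3, pi,  pi, sqrt( 10 ), 5]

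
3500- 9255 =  - 5755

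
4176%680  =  96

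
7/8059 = 7/8059 = 0.00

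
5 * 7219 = 36095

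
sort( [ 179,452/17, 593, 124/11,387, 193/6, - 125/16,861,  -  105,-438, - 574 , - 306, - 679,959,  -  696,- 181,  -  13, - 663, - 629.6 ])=[ - 696, - 679, - 663, - 629.6,  -  574, - 438, - 306, - 181, - 105, - 13, - 125/16, 124/11,  452/17,  193/6,179, 387,593,861,959] 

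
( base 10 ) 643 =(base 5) 10033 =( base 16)283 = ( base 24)12J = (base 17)23E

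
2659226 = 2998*887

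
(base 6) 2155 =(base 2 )111110111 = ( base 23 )LK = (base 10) 503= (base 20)153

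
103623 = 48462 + 55161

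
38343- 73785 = -35442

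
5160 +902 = 6062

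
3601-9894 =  - 6293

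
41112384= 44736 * 919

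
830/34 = 415/17 = 24.41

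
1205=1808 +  - 603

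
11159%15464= 11159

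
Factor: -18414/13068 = -2^( - 1)*11^(-1)*31^1 =-31/22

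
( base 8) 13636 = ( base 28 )7JQ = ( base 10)6046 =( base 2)1011110011110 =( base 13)29A1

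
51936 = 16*3246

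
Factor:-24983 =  - 7^1*43^1*83^1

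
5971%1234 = 1035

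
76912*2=153824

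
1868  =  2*934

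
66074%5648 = 3946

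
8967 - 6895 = 2072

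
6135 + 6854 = 12989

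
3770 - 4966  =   - 1196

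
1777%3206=1777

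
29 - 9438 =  - 9409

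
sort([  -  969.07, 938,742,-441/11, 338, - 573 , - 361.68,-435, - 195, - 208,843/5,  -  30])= [-969.07, - 573  , - 435, - 361.68,  -  208, - 195, - 441/11, - 30 , 843/5, 338,  742 , 938]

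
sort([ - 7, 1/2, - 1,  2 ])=[ - 7, - 1, 1/2 , 2]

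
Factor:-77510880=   -  2^5 * 3^2*5^1 * 19^1 * 2833^1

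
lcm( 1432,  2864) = 2864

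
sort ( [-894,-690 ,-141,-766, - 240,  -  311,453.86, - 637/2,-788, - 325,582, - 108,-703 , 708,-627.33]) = [ - 894, -788,- 766, - 703,-690, - 627.33, - 325,-637/2, - 311, - 240, - 141,-108,  453.86,  582,708]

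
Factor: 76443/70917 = 83/77  =  7^ (-1 ) * 11^( - 1 )*83^1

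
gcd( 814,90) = 2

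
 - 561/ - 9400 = 561/9400 = 0.06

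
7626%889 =514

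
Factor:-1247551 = -29^1 * 43019^1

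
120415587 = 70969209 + 49446378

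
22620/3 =7540  =  7540.00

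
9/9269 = 9/9269 = 0.00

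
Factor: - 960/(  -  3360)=2/7 = 2^1*7^ ( - 1)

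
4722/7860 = 787/1310= 0.60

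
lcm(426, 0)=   0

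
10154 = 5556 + 4598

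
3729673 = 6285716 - 2556043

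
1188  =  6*198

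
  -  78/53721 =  - 26/17907 = - 0.00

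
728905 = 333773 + 395132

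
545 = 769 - 224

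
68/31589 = 68/31589 = 0.00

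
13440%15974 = 13440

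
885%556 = 329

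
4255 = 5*851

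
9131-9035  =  96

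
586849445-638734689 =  - 51885244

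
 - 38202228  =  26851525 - 65053753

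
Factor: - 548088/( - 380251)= 2^3*3^1*41^1*557^1*380251^( - 1)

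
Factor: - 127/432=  - 2^( - 4)* 3^(-3)*127^1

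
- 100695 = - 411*245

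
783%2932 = 783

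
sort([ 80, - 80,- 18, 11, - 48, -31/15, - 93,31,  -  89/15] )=[ - 93, - 80, -48, - 18, - 89/15,-31/15, 11, 31 , 80]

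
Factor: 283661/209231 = 343/253 = 7^3*11^( - 1 )* 23^( - 1 ) 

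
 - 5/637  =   - 5/637 = -  0.01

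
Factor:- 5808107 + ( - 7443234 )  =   - 13251341 =-  19^1*59^1*11821^1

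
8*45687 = 365496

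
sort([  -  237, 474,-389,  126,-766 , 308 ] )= [  -  766, - 389, - 237,126,308,474]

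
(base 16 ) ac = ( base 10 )172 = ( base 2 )10101100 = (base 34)52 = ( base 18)9A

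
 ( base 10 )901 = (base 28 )145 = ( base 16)385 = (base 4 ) 32011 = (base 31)t2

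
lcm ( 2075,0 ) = 0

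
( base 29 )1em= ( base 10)1269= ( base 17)46B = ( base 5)20034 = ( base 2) 10011110101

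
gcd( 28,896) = 28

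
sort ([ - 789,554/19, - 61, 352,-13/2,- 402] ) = [ - 789, - 402, - 61,-13/2, 554/19, 352 ]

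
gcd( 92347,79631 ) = 1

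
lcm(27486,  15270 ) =137430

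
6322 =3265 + 3057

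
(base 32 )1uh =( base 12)11A9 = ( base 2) 11111010001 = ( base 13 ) BAC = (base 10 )2001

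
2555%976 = 603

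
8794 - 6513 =2281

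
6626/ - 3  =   -2209  +  1/3 = -2208.67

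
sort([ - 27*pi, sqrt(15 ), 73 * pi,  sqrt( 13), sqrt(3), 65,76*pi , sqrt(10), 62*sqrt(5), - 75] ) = [ -27*pi, - 75, sqrt( 3 ),sqrt( 10),sqrt( 13), sqrt( 15),65, 62 * sqrt ( 5),73*pi,76*pi ] 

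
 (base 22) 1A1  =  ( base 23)17F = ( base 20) 1F5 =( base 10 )705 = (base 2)1011000001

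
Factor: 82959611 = 7^1*11851373^1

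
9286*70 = 650020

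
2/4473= 2/4473 =0.00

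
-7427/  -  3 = 7427/3 = 2475.67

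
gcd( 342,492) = 6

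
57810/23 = 2513 + 11/23  =  2513.48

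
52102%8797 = 8117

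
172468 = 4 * 43117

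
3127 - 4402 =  - 1275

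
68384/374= 34192/187 = 182.84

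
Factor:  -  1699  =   - 1699^1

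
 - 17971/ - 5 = 3594+1/5 = 3594.20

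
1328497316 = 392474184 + 936023132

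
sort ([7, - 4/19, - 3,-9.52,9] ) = [  -  9.52,-3,-4/19,7,9] 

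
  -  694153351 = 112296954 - 806450305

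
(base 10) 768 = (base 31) oo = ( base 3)1001110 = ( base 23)1A9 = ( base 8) 1400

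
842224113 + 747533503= 1589757616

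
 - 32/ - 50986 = 16/25493 = 0.00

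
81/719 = 81/719 = 0.11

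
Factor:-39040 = - 2^7*5^1*61^1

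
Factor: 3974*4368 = 2^5*3^1 * 7^1*13^1*1987^1 = 17358432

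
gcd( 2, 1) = 1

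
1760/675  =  2 + 82/135 = 2.61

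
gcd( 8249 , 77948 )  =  1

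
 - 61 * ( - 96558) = 5890038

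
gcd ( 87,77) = 1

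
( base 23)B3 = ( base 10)256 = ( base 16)100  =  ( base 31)88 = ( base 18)E4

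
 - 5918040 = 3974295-9892335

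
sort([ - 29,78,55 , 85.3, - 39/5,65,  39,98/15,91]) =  [ - 29, - 39/5,  98/15,39,55, 65, 78, 85.3,91 ]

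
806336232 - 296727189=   509609043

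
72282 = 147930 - 75648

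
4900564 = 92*53267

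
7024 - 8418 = -1394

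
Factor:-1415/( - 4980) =283/996= 2^( - 2) * 3^(-1)*83^( - 1) * 283^1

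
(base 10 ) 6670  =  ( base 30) 7ca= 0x1A0E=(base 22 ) DH4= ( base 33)644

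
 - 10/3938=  - 5/1969  =  - 0.00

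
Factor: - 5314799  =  -7^1  *277^1*2741^1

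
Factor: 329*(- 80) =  - 2^4*5^1*7^1*47^1=- 26320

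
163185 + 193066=356251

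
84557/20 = 4227  +  17/20= 4227.85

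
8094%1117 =275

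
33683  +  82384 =116067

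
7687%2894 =1899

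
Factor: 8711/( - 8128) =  - 2^ ( -6 )*31^1*127^ ( - 1 )*281^1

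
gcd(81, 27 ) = 27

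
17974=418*43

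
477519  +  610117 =1087636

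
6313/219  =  28 + 181/219=28.83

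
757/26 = 29 + 3/26=29.12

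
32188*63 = 2027844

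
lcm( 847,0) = 0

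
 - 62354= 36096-98450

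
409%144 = 121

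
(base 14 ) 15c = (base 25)B3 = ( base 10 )278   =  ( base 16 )116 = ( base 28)9q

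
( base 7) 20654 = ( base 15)17C5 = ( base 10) 5135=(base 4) 1100033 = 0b1010000001111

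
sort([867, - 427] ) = [ - 427,867 ]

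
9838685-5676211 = 4162474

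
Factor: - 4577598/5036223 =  - 2^1*3^1*23^1*433^ ( - 1 )*3877^( - 1) * 11057^1 = - 1525866/1678741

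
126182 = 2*63091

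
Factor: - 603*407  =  - 245421 = - 3^2*11^1*37^1*67^1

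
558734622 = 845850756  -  287116134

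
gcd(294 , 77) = 7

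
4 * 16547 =66188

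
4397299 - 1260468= 3136831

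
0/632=0 = 0.00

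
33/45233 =33/45233 = 0.00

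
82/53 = 1 + 29/53 = 1.55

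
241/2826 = 241/2826  =  0.09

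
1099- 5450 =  - 4351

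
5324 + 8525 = 13849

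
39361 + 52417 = 91778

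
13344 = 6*2224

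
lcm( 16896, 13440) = 591360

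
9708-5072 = 4636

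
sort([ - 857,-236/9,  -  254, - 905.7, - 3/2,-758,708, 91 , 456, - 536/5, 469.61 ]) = [  -  905.7, - 857 , - 758 , - 254,-536/5, - 236/9,-3/2,91, 456, 469.61 , 708 ]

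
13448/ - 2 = - 6724/1  =  - 6724.00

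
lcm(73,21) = 1533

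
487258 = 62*7859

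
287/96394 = 287/96394 = 0.00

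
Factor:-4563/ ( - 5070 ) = 9/10 = 2^(  -  1 ) * 3^2*5^(  -  1 )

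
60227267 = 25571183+34656084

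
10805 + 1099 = 11904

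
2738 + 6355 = 9093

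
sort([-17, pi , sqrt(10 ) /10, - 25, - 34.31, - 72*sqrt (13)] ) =[ - 72*sqrt(13 ), - 34.31, - 25, - 17,sqrt ( 10)/10, pi] 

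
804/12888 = 67/1074 = 0.06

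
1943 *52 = 101036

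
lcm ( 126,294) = 882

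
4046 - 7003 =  - 2957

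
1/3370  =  1/3370 = 0.00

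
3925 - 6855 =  - 2930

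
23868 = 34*702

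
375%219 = 156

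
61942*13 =805246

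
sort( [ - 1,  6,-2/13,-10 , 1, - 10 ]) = [ - 10,-10, - 1 , - 2/13,1,6] 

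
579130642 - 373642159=205488483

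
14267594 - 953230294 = - 938962700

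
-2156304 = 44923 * ( - 48)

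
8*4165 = 33320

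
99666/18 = 5537 = 5537.00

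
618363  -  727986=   -  109623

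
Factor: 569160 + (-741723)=-3^1*97^1 * 593^1=- 172563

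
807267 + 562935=1370202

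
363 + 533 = 896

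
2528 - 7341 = - 4813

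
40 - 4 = 36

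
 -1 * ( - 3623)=3623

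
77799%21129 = 14412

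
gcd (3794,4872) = 14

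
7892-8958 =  - 1066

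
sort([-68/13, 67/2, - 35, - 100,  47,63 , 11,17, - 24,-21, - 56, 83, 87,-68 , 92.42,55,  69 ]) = [ - 100, - 68, - 56, - 35, - 24,  -  21, -68/13,11,17,67/2, 47,55,63,69, 83, 87,92.42 ]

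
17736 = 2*8868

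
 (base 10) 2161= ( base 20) 581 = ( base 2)100001110001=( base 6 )14001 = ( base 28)2l5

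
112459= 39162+73297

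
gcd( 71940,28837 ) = 1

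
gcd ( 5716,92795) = 1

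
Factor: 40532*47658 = 2^3*3^1  *  13^2*47^1*10133^1 = 1931674056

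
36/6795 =4/755 = 0.01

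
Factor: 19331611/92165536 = 2^ ( - 5 )*13^1*317^1* 4691^1*2880173^( - 1)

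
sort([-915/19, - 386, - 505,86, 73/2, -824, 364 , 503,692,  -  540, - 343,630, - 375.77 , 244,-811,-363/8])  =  [ - 824, - 811, - 540, - 505, - 386, - 375.77 ,- 343 , - 915/19, - 363/8,  73/2,  86, 244, 364,  503, 630,692] 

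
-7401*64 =  -  473664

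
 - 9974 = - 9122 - 852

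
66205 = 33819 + 32386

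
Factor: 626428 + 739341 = 1365769 = 443^1*3083^1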